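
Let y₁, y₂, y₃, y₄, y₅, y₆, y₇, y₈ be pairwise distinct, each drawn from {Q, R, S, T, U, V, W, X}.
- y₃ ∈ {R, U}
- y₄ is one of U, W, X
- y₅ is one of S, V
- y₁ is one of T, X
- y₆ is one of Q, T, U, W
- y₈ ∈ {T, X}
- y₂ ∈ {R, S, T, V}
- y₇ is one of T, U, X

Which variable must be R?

The 8 variables together cover exactly {Q, R, S, T, U, V, W, X} — 8 values for 8 variables — and Q appears only in y₆'s list, so y₆ = Q.
The 7 still-open variables draw from only 7 values {R, S, T, U, V, W, X}, so each is used; only y₄ can be W, hence y₄ = W.
y₁ and y₈ between them cover only {T, X} — a naked pair. Remove those values from y₂, y₇.
y₇ must be U (only option left). Eliminate U elsewhere: y₃.
So R goes to y₃.

y₃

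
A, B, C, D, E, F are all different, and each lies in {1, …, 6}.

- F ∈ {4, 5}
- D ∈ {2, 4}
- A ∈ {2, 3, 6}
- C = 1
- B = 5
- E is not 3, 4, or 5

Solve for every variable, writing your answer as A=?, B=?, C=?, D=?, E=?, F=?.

B's domain is down to {5}, so B = 5. Remove 5 from F.
C's domain is down to {1}, so C = 1. So E can't be 1.
That leaves F = 4. Strike 4 from D.
D has just one choice, so D = 2. Strike 2 from A, E.
E must be 6 (only option left). Strike 6 from A.
A must be 3 (only option left).

A=3, B=5, C=1, D=2, E=6, F=4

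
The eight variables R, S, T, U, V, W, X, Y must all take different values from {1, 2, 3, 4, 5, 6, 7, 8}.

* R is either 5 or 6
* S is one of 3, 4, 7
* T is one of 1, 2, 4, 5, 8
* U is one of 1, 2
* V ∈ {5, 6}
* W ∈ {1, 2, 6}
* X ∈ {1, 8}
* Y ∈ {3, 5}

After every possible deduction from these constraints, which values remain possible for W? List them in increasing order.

1, 2

Among the 8 variables, 7 fits only S (and all 8 values in {1, 2, 3, 4, 5, 6, 7, 8} must be used), so S = 7.
Among the 7 still-open variables, 3 fits only Y (and all 7 values in {1, 2, 3, 4, 5, 6, 8} must be used), so Y = 3.
Among the 6 still-open variables, 4 fits only T (and all 6 values in {1, 2, 4, 5, 6, 8} must be used), so T = 4.
The 5 still-open variables draw from only 5 values {1, 2, 5, 6, 8}, so each is used; only X can be 8, hence X = 8.
The 2 variables R and V are confined to {5, 6}, which locks those values in; drop them from W.
No further eliminations apply; W can still be any of 1, 2.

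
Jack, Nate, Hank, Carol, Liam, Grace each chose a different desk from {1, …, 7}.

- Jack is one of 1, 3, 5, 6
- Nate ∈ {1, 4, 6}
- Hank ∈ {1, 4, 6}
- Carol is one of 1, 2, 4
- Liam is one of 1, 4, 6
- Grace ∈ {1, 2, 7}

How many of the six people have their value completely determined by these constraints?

2

Nate, Hank, Liam between them cover only {1, 4, 6} — a naked triple. Remove those values from Jack, Carol, Grace.
That leaves Carol = 2. Eliminate 2 elsewhere: Grace.
Grace must be 7 (only option left).
Determined: Carol=2, Grace=7. The other people each still have more than one consistent value. That makes 2.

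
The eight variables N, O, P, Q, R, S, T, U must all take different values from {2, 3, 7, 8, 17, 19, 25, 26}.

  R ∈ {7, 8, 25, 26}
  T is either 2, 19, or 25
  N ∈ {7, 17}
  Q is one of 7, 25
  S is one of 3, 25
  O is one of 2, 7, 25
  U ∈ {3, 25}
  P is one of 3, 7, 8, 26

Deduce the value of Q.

The 8 variables together cover exactly {2, 3, 7, 8, 17, 19, 25, 26} — 8 values for 8 variables — and 17 appears only in N's list, so N = 17.
The 7 still-open variables draw from only 7 values {2, 3, 7, 8, 19, 25, 26}, so each is used; only T can be 19, hence T = 19.
The 6 still-open variables together cover exactly {2, 3, 7, 8, 25, 26} — 6 values for 6 variables — and 2 appears only in O's list, so O = 2.
S and U between them cover only {3, 25} — a naked pair. Remove those values from P, Q, R.
So Q = 7.

7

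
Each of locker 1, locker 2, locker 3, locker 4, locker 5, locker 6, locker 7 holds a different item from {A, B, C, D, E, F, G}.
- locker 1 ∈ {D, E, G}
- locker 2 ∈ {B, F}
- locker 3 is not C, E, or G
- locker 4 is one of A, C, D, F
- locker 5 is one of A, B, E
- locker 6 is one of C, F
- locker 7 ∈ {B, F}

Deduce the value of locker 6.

C

The 7 variables draw from only 7 values {A, B, C, D, E, F, G}, so each is used; only locker 1 can be G, hence locker 1 = G.
The 6 still-open variables draw from only 6 values {A, B, C, D, E, F}, so each is used; only locker 5 can be E, hence locker 5 = E.
locker 2 and locker 7 share exactly the 2 values {B, F}; by pigeonhole those values go to them, so strike B, F from locker 3, locker 4, locker 6.
So locker 6 = C.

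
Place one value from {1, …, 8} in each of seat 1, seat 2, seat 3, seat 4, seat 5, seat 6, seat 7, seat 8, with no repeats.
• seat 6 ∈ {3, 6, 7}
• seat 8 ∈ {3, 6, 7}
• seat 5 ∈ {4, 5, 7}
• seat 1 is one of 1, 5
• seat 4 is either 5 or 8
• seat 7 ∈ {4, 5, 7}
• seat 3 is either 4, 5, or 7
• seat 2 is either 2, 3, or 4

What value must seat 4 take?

8

Among the 8 variables, 1 fits only seat 1 (and all 8 values in {1, 2, 3, 4, 5, 6, 7, 8} must be used), so seat 1 = 1.
The 7 still-open variables draw from only 7 values {2, 3, 4, 5, 6, 7, 8}, so each is used; only seat 2 can be 2, hence seat 2 = 2.
Among the 6 still-open variables, 8 fits only seat 4 (and all 6 values in {3, 4, 5, 6, 7, 8} must be used), so seat 4 = 8.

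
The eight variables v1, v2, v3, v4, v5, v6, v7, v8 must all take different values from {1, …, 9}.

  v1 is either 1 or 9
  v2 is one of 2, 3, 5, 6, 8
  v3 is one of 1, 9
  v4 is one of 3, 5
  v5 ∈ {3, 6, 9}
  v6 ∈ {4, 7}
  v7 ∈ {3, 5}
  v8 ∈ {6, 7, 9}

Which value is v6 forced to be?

4

The 2 variables v1 and v3 are confined to {1, 9}, which locks those values in; drop them from v5, v8.
v4 and v7 between them cover only {3, 5} — a naked pair. Remove those values from v2, v5.
That leaves v5 = 6. Eliminate 6 elsewhere: v2, v8.
v8 has just one choice, so v8 = 7. So v6 can't be 7.
So v6 = 4.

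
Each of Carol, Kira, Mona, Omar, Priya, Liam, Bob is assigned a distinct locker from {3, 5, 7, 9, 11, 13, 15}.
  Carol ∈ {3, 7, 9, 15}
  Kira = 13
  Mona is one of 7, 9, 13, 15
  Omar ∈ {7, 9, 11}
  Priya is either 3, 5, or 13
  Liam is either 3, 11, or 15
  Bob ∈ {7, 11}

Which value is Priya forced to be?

Kira's domain is down to {13}, so Kira = 13. Remove 13 from Mona, Priya.
The 6 still-open variables draw from only 6 values {3, 5, 7, 9, 11, 15}, so each is used; only Priya can be 5, hence Priya = 5.

5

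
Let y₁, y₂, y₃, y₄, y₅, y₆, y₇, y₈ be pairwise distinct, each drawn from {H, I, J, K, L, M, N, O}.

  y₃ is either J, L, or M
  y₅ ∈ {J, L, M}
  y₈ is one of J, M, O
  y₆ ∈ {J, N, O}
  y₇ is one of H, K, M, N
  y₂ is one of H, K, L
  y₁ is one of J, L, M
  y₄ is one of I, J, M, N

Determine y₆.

N

Among the 8 variables, I fits only y₄ (and all 8 values in {H, I, J, K, L, M, N, O} must be used), so y₄ = I.
The 3 variables y₁, y₃, y₅ are confined to {J, L, M}, which locks those values in; drop them from y₂, y₆, y₇, y₈.
y₈ must be O (only option left). Strike O from y₆.
So y₆ = N.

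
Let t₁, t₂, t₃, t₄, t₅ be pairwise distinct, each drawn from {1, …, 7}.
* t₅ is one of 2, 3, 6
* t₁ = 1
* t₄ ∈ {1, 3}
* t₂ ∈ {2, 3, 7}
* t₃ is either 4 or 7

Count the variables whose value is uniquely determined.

t₁ has just one choice, so t₁ = 1. Strike 1 from t₄.
t₄'s domain is down to {3}, so t₄ = 3. Eliminate 3 elsewhere: t₂, t₅.
Determined: t₁=1, t₄=3. The other variables each still have more than one consistent value. That makes 2.

2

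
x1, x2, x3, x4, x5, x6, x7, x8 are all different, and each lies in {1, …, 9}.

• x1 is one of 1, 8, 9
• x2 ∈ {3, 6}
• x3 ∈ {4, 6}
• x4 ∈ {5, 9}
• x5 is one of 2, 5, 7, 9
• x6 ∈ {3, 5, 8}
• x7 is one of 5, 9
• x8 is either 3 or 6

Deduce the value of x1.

1

The 2 variables x2 and x8 are confined to {3, 6}, which locks those values in; drop them from x3, x6.
x3 must be 4 (only option left).
x4 and x7 between them cover only {5, 9} — a naked pair. Remove those values from x1, x5, x6.
x6 has just one choice, so x6 = 8. Eliminate 8 elsewhere: x1.
So x1 = 1.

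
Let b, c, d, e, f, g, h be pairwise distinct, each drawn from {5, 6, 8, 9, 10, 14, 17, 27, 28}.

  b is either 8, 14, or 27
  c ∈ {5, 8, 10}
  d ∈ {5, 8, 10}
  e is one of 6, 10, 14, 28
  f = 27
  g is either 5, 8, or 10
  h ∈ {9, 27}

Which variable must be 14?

f's domain is down to {27}, so f = 27. So b, h can't be 27.
h must be 9 (only option left).
c, d, g between them cover only {5, 8, 10} — a naked triple. Remove those values from b, e.
So 14 goes to b.

b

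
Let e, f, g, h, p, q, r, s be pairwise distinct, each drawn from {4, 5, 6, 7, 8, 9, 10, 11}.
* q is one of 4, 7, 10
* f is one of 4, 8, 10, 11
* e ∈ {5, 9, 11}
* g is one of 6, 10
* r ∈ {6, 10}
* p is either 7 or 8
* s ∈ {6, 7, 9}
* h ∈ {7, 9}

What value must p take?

8

Among the 8 variables, 5 fits only e (and all 8 values in {4, 5, 6, 7, 8, 9, 10, 11} must be used), so e = 5.
The 7 still-open variables together cover exactly {4, 6, 7, 8, 9, 10, 11} — 7 values for 7 variables — and 11 appears only in f's list, so f = 11.
The 6 still-open variables draw from only 6 values {4, 6, 7, 8, 9, 10}, so each is used; only q can be 4, hence q = 4.
The 5 still-open variables together cover exactly {6, 7, 8, 9, 10} — 5 values for 5 variables — and 8 appears only in p's list, so p = 8.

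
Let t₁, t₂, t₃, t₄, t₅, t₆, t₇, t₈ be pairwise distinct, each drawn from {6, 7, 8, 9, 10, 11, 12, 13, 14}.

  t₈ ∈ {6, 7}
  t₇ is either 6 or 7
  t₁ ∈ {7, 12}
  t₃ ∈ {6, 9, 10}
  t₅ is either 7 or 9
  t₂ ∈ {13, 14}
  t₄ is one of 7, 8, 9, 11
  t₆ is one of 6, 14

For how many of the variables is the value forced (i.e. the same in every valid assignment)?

5

t₇ and t₈ share exactly the 2 values {6, 7}; by pigeonhole those values go to them, so strike 6, 7 from t₁, t₃, t₄, t₅, t₆.
That leaves t₁ = 12.
t₅'s domain is down to {9}, so t₅ = 9. So t₃, t₄ can't be 9.
t₆ must be 14 (only option left). So t₂ can't be 14.
t₂ has just one choice, so t₂ = 13.
t₃ must be 10 (only option left).
Determined: t₁=12, t₂=13, t₃=10, t₅=9, t₆=14. The other variables each still have more than one consistent value. That makes 5.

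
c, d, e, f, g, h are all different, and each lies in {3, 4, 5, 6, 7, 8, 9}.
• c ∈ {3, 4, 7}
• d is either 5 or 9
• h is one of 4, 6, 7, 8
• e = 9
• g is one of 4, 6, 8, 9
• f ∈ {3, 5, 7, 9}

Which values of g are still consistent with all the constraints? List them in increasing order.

e's domain is down to {9}, so e = 9. Strike 9 from d, f, g.
d must be 5 (only option left). Remove 5 from f.
No further eliminations apply; g can still be any of 4, 6, 8.

4, 6, 8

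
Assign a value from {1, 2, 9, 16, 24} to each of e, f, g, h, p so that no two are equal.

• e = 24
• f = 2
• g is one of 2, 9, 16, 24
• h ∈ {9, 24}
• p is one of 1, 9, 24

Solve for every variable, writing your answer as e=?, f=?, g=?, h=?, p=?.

e's domain is down to {24}, so e = 24. Remove 24 from g, h, p.
f must be 2 (only option left). Remove 2 from g.
h must be 9 (only option left). So g, p can't be 9.
p must be 1 (only option left).
g's domain is down to {16}, so g = 16.

e=24, f=2, g=16, h=9, p=1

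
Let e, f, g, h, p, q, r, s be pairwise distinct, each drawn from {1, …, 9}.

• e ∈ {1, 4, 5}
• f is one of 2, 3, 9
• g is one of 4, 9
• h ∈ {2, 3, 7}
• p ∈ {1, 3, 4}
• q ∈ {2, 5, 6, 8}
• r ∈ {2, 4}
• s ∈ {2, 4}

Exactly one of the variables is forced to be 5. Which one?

The 2 variables r and s are confined to {2, 4}, which locks those values in; drop them from e, f, g, h, p, q.
That leaves g = 9. So f can't be 9.
That leaves f = 3. So h, p can't be 3.
h must be 7 (only option left).
p's domain is down to {1}, so p = 1. So e can't be 1.
So 5 goes to e.

e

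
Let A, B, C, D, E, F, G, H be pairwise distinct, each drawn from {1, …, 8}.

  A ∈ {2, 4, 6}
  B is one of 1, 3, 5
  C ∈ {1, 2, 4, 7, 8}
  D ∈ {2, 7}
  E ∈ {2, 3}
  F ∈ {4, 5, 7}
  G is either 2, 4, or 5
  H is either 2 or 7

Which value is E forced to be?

Among the 8 variables, 6 fits only A (and all 8 values in {1, 2, 3, 4, 5, 6, 7, 8} must be used), so A = 6.
The 7 still-open variables together cover exactly {1, 2, 3, 4, 5, 7, 8} — 7 values for 7 variables — and 8 appears only in C's list, so C = 8.
The 6 still-open variables together cover exactly {1, 2, 3, 4, 5, 7} — 6 values for 6 variables — and 1 appears only in B's list, so B = 1.
The 5 still-open variables together cover exactly {2, 3, 4, 5, 7} — 5 values for 5 variables — and 3 appears only in E's list, so E = 3.

3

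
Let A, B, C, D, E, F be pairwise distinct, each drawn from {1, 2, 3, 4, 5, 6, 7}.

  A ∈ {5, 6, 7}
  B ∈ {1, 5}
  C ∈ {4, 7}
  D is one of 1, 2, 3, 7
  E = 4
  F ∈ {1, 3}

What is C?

7

E has just one choice, so E = 4. Eliminate 4 elsewhere: C.
So C = 7.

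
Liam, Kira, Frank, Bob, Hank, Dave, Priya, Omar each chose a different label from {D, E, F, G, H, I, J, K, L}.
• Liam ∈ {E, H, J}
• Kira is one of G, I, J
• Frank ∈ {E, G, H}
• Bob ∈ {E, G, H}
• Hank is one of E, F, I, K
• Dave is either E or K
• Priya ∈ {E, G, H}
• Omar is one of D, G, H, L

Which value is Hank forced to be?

F

Frank, Bob, Priya share exactly the 3 values {E, G, H}; by pigeonhole those values go to them, so strike E, G, H from Liam, Kira, Hank, Dave, Omar.
That leaves Liam = J. Eliminate J elsewhere: Kira.
That leaves Kira = I. So Hank can't be I.
Dave's domain is down to {K}, so Dave = K. Strike K from Hank.
So Hank = F.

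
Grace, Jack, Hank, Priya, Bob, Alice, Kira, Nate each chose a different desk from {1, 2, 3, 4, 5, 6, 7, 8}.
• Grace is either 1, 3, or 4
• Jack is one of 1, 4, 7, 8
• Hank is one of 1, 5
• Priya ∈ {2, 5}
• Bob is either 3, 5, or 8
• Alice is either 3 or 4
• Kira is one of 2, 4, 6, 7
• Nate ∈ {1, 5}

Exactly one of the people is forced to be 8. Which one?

Among the 8 variables, 6 fits only Kira (and all 8 values in {1, 2, 3, 4, 5, 6, 7, 8} must be used), so Kira = 6.
Among the 7 still-open variables, 2 fits only Priya (and all 7 values in {1, 2, 3, 4, 5, 7, 8} must be used), so Priya = 2.
The 6 still-open variables together cover exactly {1, 3, 4, 5, 7, 8} — 6 values for 6 variables — and 7 appears only in Jack's list, so Jack = 7.
Among the 5 still-open variables, 8 fits only Bob (and all 5 values in {1, 3, 4, 5, 8} must be used), so Bob = 8.

Bob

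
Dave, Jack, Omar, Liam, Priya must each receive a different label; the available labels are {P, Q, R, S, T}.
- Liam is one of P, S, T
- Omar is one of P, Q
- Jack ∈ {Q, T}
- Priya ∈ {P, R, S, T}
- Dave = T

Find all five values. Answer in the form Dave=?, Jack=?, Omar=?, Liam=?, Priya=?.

Dave has just one choice, so Dave = T. So Jack, Liam, Priya can't be T.
Jack has just one choice, so Jack = Q. So Omar can't be Q.
Omar must be P (only option left). Eliminate P elsewhere: Liam, Priya.
Liam's domain is down to {S}, so Liam = S. So Priya can't be S.
Priya has just one choice, so Priya = R.

Dave=T, Jack=Q, Omar=P, Liam=S, Priya=R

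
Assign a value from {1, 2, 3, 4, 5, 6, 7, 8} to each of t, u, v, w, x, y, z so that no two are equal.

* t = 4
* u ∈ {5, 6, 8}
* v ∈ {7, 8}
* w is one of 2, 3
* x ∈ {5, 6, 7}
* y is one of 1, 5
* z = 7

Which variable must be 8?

v

t must be 4 (only option left).
z must be 7 (only option left). Remove 7 from v, x.
So 8 goes to v.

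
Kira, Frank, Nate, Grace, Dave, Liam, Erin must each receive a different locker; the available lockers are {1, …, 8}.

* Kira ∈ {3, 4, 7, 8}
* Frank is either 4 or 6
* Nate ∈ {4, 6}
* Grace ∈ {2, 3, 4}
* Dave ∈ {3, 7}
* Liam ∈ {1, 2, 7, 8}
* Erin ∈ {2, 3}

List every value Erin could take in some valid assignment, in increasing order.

The 7 variables together cover exactly {1, 2, 3, 4, 6, 7, 8} — 7 values for 7 variables — and 1 appears only in Liam's list, so Liam = 1.
The 6 still-open variables together cover exactly {2, 3, 4, 6, 7, 8} — 6 values for 6 variables — and 8 appears only in Kira's list, so Kira = 8.
Among the 5 still-open variables, 7 fits only Dave (and all 5 values in {2, 3, 4, 6, 7} must be used), so Dave = 7.
The 2 variables Frank and Nate are confined to {4, 6}, which locks those values in; drop them from Grace.
No further eliminations apply; Erin can still be any of 2, 3.

2, 3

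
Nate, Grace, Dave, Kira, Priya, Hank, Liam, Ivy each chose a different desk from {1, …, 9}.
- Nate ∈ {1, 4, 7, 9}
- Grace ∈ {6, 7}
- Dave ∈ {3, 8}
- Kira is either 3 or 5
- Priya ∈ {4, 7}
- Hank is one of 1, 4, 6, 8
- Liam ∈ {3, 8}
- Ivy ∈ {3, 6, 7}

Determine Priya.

4

Among the 8 variables, 5 fits only Kira (and all 8 values in {1, 3, 4, 5, 6, 7, 8, 9} must be used), so Kira = 5.
The 7 still-open variables together cover exactly {1, 3, 4, 6, 7, 8, 9} — 7 values for 7 variables — and 9 appears only in Nate's list, so Nate = 9.
The 6 still-open variables together cover exactly {1, 3, 4, 6, 7, 8} — 6 values for 6 variables — and 1 appears only in Hank's list, so Hank = 1.
The 5 still-open variables together cover exactly {3, 4, 6, 7, 8} — 5 values for 5 variables — and 4 appears only in Priya's list, so Priya = 4.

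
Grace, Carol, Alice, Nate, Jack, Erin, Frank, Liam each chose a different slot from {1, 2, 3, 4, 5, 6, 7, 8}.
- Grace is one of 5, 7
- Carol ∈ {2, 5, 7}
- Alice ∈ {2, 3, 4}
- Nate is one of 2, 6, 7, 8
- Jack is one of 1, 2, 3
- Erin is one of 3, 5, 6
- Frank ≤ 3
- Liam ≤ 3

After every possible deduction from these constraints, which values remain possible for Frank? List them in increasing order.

1, 2, 3

Among the 8 variables, 4 fits only Alice (and all 8 values in {1, 2, 3, 4, 5, 6, 7, 8} must be used), so Alice = 4.
The 7 still-open variables together cover exactly {1, 2, 3, 5, 6, 7, 8} — 7 values for 7 variables — and 8 appears only in Nate's list, so Nate = 8.
Among the 6 still-open variables, 6 fits only Erin (and all 6 values in {1, 2, 3, 5, 6, 7} must be used), so Erin = 6.
Jack, Frank, Liam share exactly the 3 values {1, 2, 3}; by pigeonhole those values go to them, so strike 1, 2, 3 from Carol.
No further eliminations apply; Frank can still be any of 1, 2, 3.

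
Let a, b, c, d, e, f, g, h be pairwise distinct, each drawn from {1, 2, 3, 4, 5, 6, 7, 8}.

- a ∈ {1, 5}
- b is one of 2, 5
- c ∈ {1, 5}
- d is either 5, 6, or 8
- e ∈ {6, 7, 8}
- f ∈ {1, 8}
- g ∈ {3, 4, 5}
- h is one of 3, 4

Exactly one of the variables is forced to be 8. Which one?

The 8 variables together cover exactly {1, 2, 3, 4, 5, 6, 7, 8} — 8 values for 8 variables — and 2 appears only in b's list, so b = 2.
The 7 still-open variables together cover exactly {1, 3, 4, 5, 6, 7, 8} — 7 values for 7 variables — and 7 appears only in e's list, so e = 7.
The 6 still-open variables together cover exactly {1, 3, 4, 5, 6, 8} — 6 values for 6 variables — and 6 appears only in d's list, so d = 6.
The 5 still-open variables draw from only 5 values {1, 3, 4, 5, 8}, so each is used; only f can be 8, hence f = 8.

f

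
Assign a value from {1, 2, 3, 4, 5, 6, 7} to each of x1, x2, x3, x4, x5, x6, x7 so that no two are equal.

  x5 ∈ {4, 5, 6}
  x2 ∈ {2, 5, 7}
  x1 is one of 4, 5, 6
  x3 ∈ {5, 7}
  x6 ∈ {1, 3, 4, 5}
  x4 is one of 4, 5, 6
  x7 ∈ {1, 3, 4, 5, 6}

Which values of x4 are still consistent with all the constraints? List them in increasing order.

4, 5, 6

Among the 7 variables, 2 fits only x2 (and all 7 values in {1, 2, 3, 4, 5, 6, 7} must be used), so x2 = 2.
The 6 still-open variables draw from only 6 values {1, 3, 4, 5, 6, 7}, so each is used; only x3 can be 7, hence x3 = 7.
x1, x4, x5 between them cover only {4, 5, 6} — a naked triple. Remove those values from x6, x7.
No further eliminations apply; x4 can still be any of 4, 5, 6.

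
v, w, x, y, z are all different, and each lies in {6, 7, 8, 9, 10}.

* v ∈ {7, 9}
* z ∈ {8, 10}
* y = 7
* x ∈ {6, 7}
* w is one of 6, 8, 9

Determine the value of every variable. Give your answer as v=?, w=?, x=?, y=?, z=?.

y's domain is down to {7}, so y = 7. Strike 7 from v, x.
v must be 9 (only option left). Strike 9 from w.
x's domain is down to {6}, so x = 6. So w can't be 6.
w must be 8 (only option left). Strike 8 from z.
z's domain is down to {10}, so z = 10.

v=9, w=8, x=6, y=7, z=10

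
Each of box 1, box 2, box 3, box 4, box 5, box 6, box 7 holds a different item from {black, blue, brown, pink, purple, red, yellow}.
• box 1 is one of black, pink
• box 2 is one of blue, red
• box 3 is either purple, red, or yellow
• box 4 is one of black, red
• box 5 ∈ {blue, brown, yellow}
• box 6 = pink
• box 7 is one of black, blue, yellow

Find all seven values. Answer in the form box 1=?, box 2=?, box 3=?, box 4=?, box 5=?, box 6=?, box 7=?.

box 6's domain is down to {pink}, so box 6 = pink. Eliminate pink elsewhere: box 1.
That leaves box 1 = black. Remove black from box 4, box 7.
box 4 has just one choice, so box 4 = red. Strike red from box 2, box 3.
box 2's domain is down to {blue}, so box 2 = blue. Eliminate blue elsewhere: box 5, box 7.
box 7 has just one choice, so box 7 = yellow. So box 3, box 5 can't be yellow.
box 3's domain is down to {purple}, so box 3 = purple.
box 5's domain is down to {brown}, so box 5 = brown.

box 1=black, box 2=blue, box 3=purple, box 4=red, box 5=brown, box 6=pink, box 7=yellow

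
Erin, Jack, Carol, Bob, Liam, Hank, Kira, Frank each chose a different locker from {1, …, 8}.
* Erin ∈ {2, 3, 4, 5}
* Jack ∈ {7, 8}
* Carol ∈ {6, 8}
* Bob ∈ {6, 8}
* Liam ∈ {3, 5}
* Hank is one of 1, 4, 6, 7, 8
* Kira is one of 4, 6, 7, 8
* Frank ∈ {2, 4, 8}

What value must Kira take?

4

The 8 variables together cover exactly {1, 2, 3, 4, 5, 6, 7, 8} — 8 values for 8 variables — and 1 appears only in Hank's list, so Hank = 1.
Carol and Bob between them cover only {6, 8} — a naked pair. Remove those values from Jack, Kira, Frank.
Jack has just one choice, so Jack = 7. Remove 7 from Kira.
So Kira = 4.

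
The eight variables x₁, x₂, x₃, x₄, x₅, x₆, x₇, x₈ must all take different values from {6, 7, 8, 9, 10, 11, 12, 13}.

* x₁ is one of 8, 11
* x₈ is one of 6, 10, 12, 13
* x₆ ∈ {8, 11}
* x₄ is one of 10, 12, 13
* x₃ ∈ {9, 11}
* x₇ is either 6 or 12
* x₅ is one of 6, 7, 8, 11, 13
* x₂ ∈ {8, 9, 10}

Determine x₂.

Among the 8 variables, 7 fits only x₅ (and all 8 values in {6, 7, 8, 9, 10, 11, 12, 13} must be used), so x₅ = 7.
The 2 variables x₁ and x₆ are confined to {8, 11}, which locks those values in; drop them from x₂, x₃.
x₃ must be 9 (only option left). Strike 9 from x₂.
So x₂ = 10.

10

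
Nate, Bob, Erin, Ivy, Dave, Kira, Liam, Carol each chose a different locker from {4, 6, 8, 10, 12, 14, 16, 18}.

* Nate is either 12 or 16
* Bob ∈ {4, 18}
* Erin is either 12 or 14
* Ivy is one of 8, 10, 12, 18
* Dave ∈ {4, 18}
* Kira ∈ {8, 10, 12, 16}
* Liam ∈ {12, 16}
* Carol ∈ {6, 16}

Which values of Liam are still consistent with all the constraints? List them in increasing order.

The 8 variables together cover exactly {4, 6, 8, 10, 12, 14, 16, 18} — 8 values for 8 variables — and 6 appears only in Carol's list, so Carol = 6.
Among the 7 still-open variables, 14 fits only Erin (and all 7 values in {4, 8, 10, 12, 14, 16, 18} must be used), so Erin = 14.
The 2 variables Nate and Liam are confined to {12, 16}, which locks those values in; drop them from Ivy, Kira.
Bob and Dave share exactly the 2 values {4, 18}; by pigeonhole those values go to them, so strike 4, 18 from Ivy.
No further eliminations apply; Liam can still be any of 12, 16.

12, 16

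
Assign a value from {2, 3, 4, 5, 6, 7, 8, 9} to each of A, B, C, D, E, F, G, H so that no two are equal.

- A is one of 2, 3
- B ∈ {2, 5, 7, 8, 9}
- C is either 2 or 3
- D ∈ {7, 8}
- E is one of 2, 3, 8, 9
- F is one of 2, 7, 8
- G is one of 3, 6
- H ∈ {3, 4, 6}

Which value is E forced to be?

The 8 variables together cover exactly {2, 3, 4, 5, 6, 7, 8, 9} — 8 values for 8 variables — and 4 appears only in H's list, so H = 4.
The 7 still-open variables draw from only 7 values {2, 3, 5, 6, 7, 8, 9}, so each is used; only B can be 5, hence B = 5.
The 6 still-open variables draw from only 6 values {2, 3, 6, 7, 8, 9}, so each is used; only G can be 6, hence G = 6.
The 5 still-open variables together cover exactly {2, 3, 7, 8, 9} — 5 values for 5 variables — and 9 appears only in E's list, so E = 9.

9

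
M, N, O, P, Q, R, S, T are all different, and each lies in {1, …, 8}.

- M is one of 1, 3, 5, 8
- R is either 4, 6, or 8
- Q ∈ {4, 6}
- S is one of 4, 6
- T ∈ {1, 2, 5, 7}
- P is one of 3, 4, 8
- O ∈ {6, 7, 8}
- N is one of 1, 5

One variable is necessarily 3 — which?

P

Among the 8 variables, 2 fits only T (and all 8 values in {1, 2, 3, 4, 5, 6, 7, 8} must be used), so T = 2.
The 7 still-open variables draw from only 7 values {1, 3, 4, 5, 6, 7, 8}, so each is used; only O can be 7, hence O = 7.
Q and S share exactly the 2 values {4, 6}; by pigeonhole those values go to them, so strike 4, 6 from P, R.
R has just one choice, so R = 8. So M, P can't be 8.
So 3 goes to P.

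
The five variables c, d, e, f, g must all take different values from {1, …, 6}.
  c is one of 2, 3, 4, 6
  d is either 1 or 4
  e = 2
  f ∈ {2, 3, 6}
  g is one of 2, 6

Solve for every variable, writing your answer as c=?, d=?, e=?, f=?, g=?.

c=4, d=1, e=2, f=3, g=6

e must be 2 (only option left). Strike 2 from c, f, g.
That leaves g = 6. Remove 6 from c, f.
f's domain is down to {3}, so f = 3. Eliminate 3 elsewhere: c.
c has just one choice, so c = 4. So d can't be 4.
d has just one choice, so d = 1.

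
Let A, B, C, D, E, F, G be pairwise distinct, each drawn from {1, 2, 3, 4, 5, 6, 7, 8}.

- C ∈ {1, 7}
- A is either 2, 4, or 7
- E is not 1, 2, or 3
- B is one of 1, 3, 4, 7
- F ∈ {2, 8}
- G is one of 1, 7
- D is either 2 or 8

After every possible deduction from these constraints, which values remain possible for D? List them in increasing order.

2, 8

The 2 variables C and G are confined to {1, 7}, which locks those values in; drop them from A, B, E.
D and F between them cover only {2, 8} — a naked pair. Remove those values from A, E.
That leaves A = 4. So B, E can't be 4.
B must be 3 (only option left).
No further eliminations apply; D can still be any of 2, 8.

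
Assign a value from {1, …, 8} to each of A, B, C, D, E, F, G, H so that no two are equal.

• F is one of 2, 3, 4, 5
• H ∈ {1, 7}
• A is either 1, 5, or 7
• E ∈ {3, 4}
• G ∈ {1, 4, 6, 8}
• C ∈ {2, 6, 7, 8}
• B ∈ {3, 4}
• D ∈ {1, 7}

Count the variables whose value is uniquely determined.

The 2 variables B and E are confined to {3, 4}, which locks those values in; drop them from F, G.
The 2 variables D and H are confined to {1, 7}, which locks those values in; drop them from A, C, G.
A's domain is down to {5}, so A = 5. Remove 5 from F.
F must be 2 (only option left). Eliminate 2 elsewhere: C.
Determined: A=5, F=2. The other variables each still have more than one consistent value. That makes 2.

2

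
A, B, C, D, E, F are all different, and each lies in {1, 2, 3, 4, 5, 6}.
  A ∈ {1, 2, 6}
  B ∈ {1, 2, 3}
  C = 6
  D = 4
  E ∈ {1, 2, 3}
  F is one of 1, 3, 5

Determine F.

C's domain is down to {6}, so C = 6. Eliminate 6 elsewhere: A.
D has just one choice, so D = 4.
The 4 still-open variables draw from only 4 values {1, 2, 3, 5}, so each is used; only F can be 5, hence F = 5.

5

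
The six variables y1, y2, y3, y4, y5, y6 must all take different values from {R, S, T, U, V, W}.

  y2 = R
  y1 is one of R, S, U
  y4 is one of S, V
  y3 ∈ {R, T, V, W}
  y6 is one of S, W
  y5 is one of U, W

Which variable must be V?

y4

y2 has just one choice, so y2 = R. Strike R from y1, y3.
The 5 still-open variables together cover exactly {S, T, U, V, W} — 5 values for 5 variables — and T appears only in y3's list, so y3 = T.
The 4 still-open variables draw from only 4 values {S, U, V, W}, so each is used; only y4 can be V, hence y4 = V.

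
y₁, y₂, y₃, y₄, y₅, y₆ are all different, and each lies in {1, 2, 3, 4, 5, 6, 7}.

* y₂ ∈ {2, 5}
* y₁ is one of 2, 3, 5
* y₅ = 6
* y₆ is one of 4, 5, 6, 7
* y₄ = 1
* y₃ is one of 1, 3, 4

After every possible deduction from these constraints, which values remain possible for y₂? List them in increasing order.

2, 5

y₄ must be 1 (only option left). Remove 1 from y₃.
That leaves y₅ = 6. Remove 6 from y₆.
No further eliminations apply; y₂ can still be any of 2, 5.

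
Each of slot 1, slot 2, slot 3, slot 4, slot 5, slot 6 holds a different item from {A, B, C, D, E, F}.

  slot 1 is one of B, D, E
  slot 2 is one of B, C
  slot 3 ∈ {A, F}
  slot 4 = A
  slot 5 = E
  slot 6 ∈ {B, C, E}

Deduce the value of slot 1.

D

slot 4's domain is down to {A}, so slot 4 = A. Remove A from slot 3.
slot 5 must be E (only option left). Remove E from slot 1, slot 6.
slot 3's domain is down to {F}, so slot 3 = F.
The 3 still-open variables together cover exactly {B, C, D} — 3 values for 3 variables — and D appears only in slot 1's list, so slot 1 = D.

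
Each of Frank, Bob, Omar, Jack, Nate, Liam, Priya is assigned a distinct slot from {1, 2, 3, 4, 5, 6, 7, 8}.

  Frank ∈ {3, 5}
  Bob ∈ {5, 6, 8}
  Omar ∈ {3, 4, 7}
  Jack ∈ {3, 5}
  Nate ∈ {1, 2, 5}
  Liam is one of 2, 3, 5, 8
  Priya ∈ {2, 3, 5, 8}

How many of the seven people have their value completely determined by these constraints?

Frank and Jack share exactly the 2 values {3, 5}; by pigeonhole those values go to them, so strike 3, 5 from Bob, Omar, Nate, Liam, Priya.
The 2 variables Liam and Priya are confined to {2, 8}, which locks those values in; drop them from Bob, Nate.
Bob must be 6 (only option left).
That leaves Nate = 1.
Determined: Bob=6, Nate=1. The other people each still have more than one consistent value. That makes 2.

2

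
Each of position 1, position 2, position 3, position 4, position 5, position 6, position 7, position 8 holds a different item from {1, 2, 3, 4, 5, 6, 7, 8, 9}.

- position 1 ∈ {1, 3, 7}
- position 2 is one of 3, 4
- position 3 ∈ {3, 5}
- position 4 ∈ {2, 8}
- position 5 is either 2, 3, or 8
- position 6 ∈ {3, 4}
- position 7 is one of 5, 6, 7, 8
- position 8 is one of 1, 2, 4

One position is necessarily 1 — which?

The 8 variables together cover exactly {1, 2, 3, 4, 5, 6, 7, 8} — 8 values for 8 variables — and 6 appears only in position 7's list, so position 7 = 6.
The 7 still-open variables draw from only 7 values {1, 2, 3, 4, 5, 7, 8}, so each is used; only position 3 can be 5, hence position 3 = 5.
The 6 still-open variables draw from only 6 values {1, 2, 3, 4, 7, 8}, so each is used; only position 1 can be 7, hence position 1 = 7.
Among the 5 still-open variables, 1 fits only position 8 (and all 5 values in {1, 2, 3, 4, 8} must be used), so position 8 = 1.

position 8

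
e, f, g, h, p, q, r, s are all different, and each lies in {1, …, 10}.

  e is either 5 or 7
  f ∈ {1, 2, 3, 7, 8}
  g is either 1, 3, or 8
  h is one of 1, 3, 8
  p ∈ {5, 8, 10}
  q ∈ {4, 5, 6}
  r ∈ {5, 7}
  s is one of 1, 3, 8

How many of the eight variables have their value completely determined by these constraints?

2

e and r between them cover only {5, 7} — a naked pair. Remove those values from f, p, q.
The 3 variables g, h, s are confined to {1, 3, 8}, which locks those values in; drop them from f, p.
f must be 2 (only option left).
p must be 10 (only option left).
Determined: f=2, p=10. The other variables each still have more than one consistent value. That makes 2.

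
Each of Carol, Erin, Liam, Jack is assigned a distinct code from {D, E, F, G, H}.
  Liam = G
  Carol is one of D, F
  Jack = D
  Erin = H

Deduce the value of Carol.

Erin's domain is down to {H}, so Erin = H.
Liam has just one choice, so Liam = G.
Jack has just one choice, so Jack = D. Strike D from Carol.
So Carol = F.

F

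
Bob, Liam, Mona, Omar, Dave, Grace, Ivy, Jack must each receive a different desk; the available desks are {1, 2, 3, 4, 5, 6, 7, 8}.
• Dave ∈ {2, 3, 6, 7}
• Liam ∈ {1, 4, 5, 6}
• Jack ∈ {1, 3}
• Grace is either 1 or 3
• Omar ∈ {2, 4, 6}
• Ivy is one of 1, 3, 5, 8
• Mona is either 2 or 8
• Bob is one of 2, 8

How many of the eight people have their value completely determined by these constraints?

2

The 8 variables draw from only 8 values {1, 2, 3, 4, 5, 6, 7, 8}, so each is used; only Dave can be 7, hence Dave = 7.
Bob and Mona between them cover only {2, 8} — a naked pair. Remove those values from Omar, Ivy.
Grace and Jack between them cover only {1, 3} — a naked pair. Remove those values from Liam, Ivy.
Ivy's domain is down to {5}, so Ivy = 5. Strike 5 from Liam.
Determined: Dave=7, Ivy=5. The other people each still have more than one consistent value. That makes 2.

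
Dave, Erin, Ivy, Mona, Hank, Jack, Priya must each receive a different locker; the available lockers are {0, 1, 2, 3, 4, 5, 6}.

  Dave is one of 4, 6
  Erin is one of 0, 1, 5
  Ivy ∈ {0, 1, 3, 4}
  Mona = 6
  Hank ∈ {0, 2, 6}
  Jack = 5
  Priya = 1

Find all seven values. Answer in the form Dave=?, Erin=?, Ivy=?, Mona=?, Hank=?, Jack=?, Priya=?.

Dave=4, Erin=0, Ivy=3, Mona=6, Hank=2, Jack=5, Priya=1

Mona's domain is down to {6}, so Mona = 6. So Dave, Hank can't be 6.
Jack must be 5 (only option left). So Erin can't be 5.
Priya must be 1 (only option left). Strike 1 from Erin, Ivy.
Dave has just one choice, so Dave = 4. Eliminate 4 elsewhere: Ivy.
Erin's domain is down to {0}, so Erin = 0. So Ivy, Hank can't be 0.
Ivy must be 3 (only option left).
Hank must be 2 (only option left).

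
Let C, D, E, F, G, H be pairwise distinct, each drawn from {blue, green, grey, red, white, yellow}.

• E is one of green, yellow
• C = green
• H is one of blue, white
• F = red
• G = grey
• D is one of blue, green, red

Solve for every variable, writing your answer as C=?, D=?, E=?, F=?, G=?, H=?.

C's domain is down to {green}, so C = green. Remove green from D, E.
E must be yellow (only option left).
F has just one choice, so F = red. Strike red from D.
That leaves G = grey.
D has just one choice, so D = blue. So H can't be blue.
H has just one choice, so H = white.

C=green, D=blue, E=yellow, F=red, G=grey, H=white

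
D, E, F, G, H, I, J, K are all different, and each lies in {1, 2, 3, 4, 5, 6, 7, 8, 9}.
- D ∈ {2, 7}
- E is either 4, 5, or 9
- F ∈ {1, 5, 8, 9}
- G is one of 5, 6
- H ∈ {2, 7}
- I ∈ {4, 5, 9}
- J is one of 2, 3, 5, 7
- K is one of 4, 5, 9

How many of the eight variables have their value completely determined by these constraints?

D and H share exactly the 2 values {2, 7}; by pigeonhole those values go to them, so strike 2, 7 from J.
E, I, K between them cover only {4, 5, 9} — a naked triple. Remove those values from F, G, J.
G has just one choice, so G = 6.
That leaves J = 3.
Determined: G=6, J=3. The other variables each still have more than one consistent value. That makes 2.

2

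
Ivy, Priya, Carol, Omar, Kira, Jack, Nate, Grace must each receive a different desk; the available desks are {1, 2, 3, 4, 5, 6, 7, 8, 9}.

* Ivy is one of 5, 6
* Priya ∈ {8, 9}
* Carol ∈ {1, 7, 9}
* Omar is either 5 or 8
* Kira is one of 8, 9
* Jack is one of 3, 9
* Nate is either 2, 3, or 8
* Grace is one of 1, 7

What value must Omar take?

The 8 variables together cover exactly {1, 2, 3, 5, 6, 7, 8, 9} — 8 values for 8 variables — and 2 appears only in Nate's list, so Nate = 2.
The 7 still-open variables draw from only 7 values {1, 3, 5, 6, 7, 8, 9}, so each is used; only Jack can be 3, hence Jack = 3.
The 6 still-open variables together cover exactly {1, 5, 6, 7, 8, 9} — 6 values for 6 variables — and 6 appears only in Ivy's list, so Ivy = 6.
Among the 5 still-open variables, 5 fits only Omar (and all 5 values in {1, 5, 7, 8, 9} must be used), so Omar = 5.

5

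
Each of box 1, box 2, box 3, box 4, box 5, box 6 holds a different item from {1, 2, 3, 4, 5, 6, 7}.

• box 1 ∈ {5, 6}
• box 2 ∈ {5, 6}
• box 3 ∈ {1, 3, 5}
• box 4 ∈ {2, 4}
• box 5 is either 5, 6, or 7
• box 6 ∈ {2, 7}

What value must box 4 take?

box 1 and box 2 share exactly the 2 values {5, 6}; by pigeonhole those values go to them, so strike 5, 6 from box 3, box 5.
That leaves box 5 = 7. Strike 7 from box 6.
box 6 must be 2 (only option left). Remove 2 from box 4.
So box 4 = 4.

4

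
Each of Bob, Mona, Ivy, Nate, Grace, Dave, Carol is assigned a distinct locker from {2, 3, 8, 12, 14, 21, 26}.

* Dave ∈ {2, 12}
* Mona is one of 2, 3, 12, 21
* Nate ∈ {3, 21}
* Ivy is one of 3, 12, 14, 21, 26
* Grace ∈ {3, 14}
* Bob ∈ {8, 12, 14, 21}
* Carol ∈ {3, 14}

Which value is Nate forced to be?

The 7 variables together cover exactly {2, 3, 8, 12, 14, 21, 26} — 7 values for 7 variables — and 8 appears only in Bob's list, so Bob = 8.
Among the 6 still-open variables, 26 fits only Ivy (and all 6 values in {2, 3, 12, 14, 21, 26} must be used), so Ivy = 26.
Grace and Carol share exactly the 2 values {3, 14}; by pigeonhole those values go to them, so strike 3, 14 from Mona, Nate.
So Nate = 21.

21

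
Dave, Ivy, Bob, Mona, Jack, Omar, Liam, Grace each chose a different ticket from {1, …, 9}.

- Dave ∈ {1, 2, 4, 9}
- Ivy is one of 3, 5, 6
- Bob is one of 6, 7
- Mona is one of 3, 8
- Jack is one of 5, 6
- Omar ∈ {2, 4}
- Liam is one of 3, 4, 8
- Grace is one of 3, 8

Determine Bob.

Mona and Grace share exactly the 2 values {3, 8}; by pigeonhole those values go to them, so strike 3, 8 from Ivy, Liam.
That leaves Liam = 4. So Dave, Omar can't be 4.
Omar's domain is down to {2}, so Omar = 2. So Dave can't be 2.
The 2 variables Ivy and Jack are confined to {5, 6}, which locks those values in; drop them from Bob.
So Bob = 7.

7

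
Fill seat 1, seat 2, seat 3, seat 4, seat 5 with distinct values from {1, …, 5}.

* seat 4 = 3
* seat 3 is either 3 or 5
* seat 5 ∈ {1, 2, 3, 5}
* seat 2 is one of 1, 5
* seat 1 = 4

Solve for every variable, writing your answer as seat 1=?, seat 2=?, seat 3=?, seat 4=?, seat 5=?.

seat 1=4, seat 2=1, seat 3=5, seat 4=3, seat 5=2

seat 1 must be 4 (only option left).
seat 4 has just one choice, so seat 4 = 3. So seat 3, seat 5 can't be 3.
seat 3's domain is down to {5}, so seat 3 = 5. Strike 5 from seat 2, seat 5.
seat 2 must be 1 (only option left). Eliminate 1 elsewhere: seat 5.
That leaves seat 5 = 2.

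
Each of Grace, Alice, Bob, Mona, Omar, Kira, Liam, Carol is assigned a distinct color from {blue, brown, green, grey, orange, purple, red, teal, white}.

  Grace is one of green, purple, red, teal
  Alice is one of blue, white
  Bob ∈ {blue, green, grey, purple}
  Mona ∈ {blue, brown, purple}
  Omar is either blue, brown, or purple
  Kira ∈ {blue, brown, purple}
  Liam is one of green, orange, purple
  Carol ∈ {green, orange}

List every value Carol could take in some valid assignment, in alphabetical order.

green, orange

Mona, Omar, Kira share exactly the 3 values {blue, brown, purple}; by pigeonhole those values go to them, so strike blue, brown, purple from Grace, Alice, Bob, Liam.
Alice must be white (only option left).
The 2 variables Liam and Carol are confined to {green, orange}, which locks those values in; drop them from Grace, Bob.
Bob's domain is down to {grey}, so Bob = grey.
No further eliminations apply; Carol can still be any of green, orange.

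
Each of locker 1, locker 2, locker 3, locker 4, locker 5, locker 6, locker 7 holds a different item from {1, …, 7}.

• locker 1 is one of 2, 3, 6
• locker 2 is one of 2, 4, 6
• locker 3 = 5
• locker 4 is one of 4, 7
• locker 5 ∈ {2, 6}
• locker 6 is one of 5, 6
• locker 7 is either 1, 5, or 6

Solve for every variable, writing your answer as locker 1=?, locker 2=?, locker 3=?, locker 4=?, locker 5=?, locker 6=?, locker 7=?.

locker 1=3, locker 2=4, locker 3=5, locker 4=7, locker 5=2, locker 6=6, locker 7=1

locker 3's domain is down to {5}, so locker 3 = 5. Eliminate 5 elsewhere: locker 6, locker 7.
That leaves locker 6 = 6. Remove 6 from locker 1, locker 2, locker 5, locker 7.
locker 7's domain is down to {1}, so locker 7 = 1.
locker 5 has just one choice, so locker 5 = 2. Remove 2 from locker 1, locker 2.
locker 1 must be 3 (only option left).
locker 2's domain is down to {4}, so locker 2 = 4. Strike 4 from locker 4.
locker 4 must be 7 (only option left).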